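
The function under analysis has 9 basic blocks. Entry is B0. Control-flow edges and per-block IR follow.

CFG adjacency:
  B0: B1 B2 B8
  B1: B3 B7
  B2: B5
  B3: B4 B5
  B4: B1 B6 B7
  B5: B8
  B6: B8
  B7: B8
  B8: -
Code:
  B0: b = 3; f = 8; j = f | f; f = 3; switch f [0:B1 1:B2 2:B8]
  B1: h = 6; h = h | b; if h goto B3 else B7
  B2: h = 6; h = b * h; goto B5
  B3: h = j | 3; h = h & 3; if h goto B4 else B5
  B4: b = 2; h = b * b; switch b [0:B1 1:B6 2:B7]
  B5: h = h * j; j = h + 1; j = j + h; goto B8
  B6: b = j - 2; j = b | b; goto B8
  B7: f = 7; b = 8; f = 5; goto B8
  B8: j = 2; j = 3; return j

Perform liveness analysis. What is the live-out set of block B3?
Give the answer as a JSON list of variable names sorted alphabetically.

Answer: ["h", "j"]

Analysis:
Block summaries:
  B0: {b,f,j} / ∅
  B1: {h} / {b}
  B2: {h} / {b}
  B3: {h} / {j}
  B4: {b,h} / ∅
  B5: {h,j} / {h,j}
  B6: {b,j} / {j}
  B7: {b,f} / ∅
  B8: {j} / ∅

Backward fixpoint:
  live B0: ∅→{b,j}
  live B1: {b,j}→{j}
  live B2: {b,j}→{h,j}
  live B3: {j}→{h,j}
  live B4: {j}→{b,j}
  live B5: {h,j}→∅
  live B6: {j}→∅
  live B7: ∅→∅
  live B8: ∅→∅

live-out(B3) = ["h", "j"]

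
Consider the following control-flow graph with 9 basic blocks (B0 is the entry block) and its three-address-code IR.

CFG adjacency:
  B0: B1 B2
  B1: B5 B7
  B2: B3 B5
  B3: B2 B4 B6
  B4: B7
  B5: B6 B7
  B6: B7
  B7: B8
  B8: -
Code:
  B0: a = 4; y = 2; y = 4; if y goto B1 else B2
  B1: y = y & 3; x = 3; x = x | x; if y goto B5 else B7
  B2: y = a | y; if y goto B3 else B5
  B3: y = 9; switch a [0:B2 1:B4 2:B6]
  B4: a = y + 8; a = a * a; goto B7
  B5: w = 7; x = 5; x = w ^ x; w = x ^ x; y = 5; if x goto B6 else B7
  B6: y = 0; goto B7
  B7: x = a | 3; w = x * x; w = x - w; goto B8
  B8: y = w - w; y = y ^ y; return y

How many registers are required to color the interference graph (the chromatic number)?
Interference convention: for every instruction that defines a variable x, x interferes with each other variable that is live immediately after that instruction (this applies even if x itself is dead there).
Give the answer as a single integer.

Answer: 3

Analysis:
def/use:
  B0: {a,y} / ∅
  B1: {x,y} / {y}
  B2: {y} / {a,y}
  B3: {y} / {a}
  B4: {a} / {y}
  B5: {w,x,y} / ∅
  B6: {y} / ∅
  B7: {w,x} / {a}
  B8: {y} / {w}

Liveness:
  B0: in=∅ out={a,y}
  B1: in={a,y} out={a}
  B2: in={a,y} out={a}
  B3: in={a} out={a,y}
  B4: in={y} out={a}
  B5: in={a} out={a}
  B6: in={a} out={a}
  B7: in={a} out={w}
  B8: in={w} out=∅

Conflict graph:
  a — {w,x,y}
  w — {a,x}
  x — {a,w,y}
  y — {a,x}

Chromatic number:
  clique {a,w,x} ⇒ need ≥ 3
  assign a→r0 w→r2 x→r1 y→r2 — no edge inside a register ⇒ χ ≤ 3
  χ = 3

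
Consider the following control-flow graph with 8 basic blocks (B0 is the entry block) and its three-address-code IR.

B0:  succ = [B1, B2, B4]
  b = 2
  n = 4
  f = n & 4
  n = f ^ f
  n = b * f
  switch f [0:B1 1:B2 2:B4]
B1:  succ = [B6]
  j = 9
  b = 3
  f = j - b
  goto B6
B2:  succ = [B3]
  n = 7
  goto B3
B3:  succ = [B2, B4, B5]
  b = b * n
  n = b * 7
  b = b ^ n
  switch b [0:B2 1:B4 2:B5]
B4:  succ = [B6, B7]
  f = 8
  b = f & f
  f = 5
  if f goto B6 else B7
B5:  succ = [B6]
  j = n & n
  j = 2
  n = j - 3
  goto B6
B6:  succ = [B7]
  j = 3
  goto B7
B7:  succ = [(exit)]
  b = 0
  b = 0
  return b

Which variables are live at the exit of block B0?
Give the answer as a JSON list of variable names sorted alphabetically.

Answer: ["b"]

Derivation:
def/use:
  B0: {b,f,n} / ∅
  B1: {b,f,j} / ∅
  B2: {n} / ∅
  B3: {b,n} / {b,n}
  B4: {b,f} / ∅
  B5: {j,n} / {n}
  B6: {j} / ∅
  B7: {b} / ∅

Live sets:
  B0 li=∅ lo={b}
  B1 li=∅ lo=∅
  B2 li={b} lo={b,n}
  B3 li={b,n} lo={b,n}
  B4 li=∅ lo=∅
  B5 li={n} lo=∅
  B6 li=∅ lo=∅
  B7 li=∅ lo=∅

live-out(B0) = ["b"]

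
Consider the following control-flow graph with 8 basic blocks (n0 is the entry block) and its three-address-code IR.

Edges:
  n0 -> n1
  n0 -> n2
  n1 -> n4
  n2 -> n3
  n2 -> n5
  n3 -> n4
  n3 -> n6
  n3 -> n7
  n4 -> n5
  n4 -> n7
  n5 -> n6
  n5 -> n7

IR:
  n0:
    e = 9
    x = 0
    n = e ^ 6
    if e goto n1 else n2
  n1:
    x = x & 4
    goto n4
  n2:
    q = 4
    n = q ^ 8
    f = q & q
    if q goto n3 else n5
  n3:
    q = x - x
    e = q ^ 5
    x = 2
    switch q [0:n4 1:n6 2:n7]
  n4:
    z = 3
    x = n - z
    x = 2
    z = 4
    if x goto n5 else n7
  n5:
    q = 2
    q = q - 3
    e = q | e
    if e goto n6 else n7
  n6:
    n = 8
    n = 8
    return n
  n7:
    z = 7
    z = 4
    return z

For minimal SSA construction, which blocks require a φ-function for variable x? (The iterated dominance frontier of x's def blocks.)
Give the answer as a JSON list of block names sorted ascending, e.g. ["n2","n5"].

idom tree: n1←n0 n2←n0 n3←n2 n4←n0 n5←n0 n6←n0 n7←n0
Dom at joins:
  n4: preds {n1,n3}: {n0,n1} ∩ {n0,n2,n3} = {n0}; idom=n0
  n5: preds {n2,n4}: {n0,n2} ∩ {n0,n4} = {n0}; idom=n0
  n6: preds {n3,n5}: {n0,n2,n3} ∩ {n0,n5} = {n0}; idom=n0
  n7: preds {n3,n4,n5}: {n0,n2,n3} ∩ {n0,n4} ∩ {n0,n5} = {n0}; idom=n0

DF derivation:
  join n4 pred n1: n1 stop@n0
  join n4 pred n3: n3→n2 stop@n0
  join n5 pred n2: n2 stop@n0
  join n5 pred n4: n4 stop@n0
  join n6 pred n3: n3→n2 stop@n0
  join n6 pred n5: n5 stop@n0
  join n7 pred n3: n3→n2 stop@n0
  join n7 pred n4: n4 stop@n0
  join n7 pred n5: n5 stop@n0
  n0 → ∅
  n1 → {n4}
  n2 → {n4,n5,n6,n7}
  n3 → {n4,n6,n7}
  n4 → {n5,n7}
  n5 → {n6,n7}
  n6 → ∅
  n7 → ∅

φ for x: defs {n0,n1,n3,n4}
  DF⁺ = {n4,n5,n6,n7}

Answer: ["n4", "n5", "n6", "n7"]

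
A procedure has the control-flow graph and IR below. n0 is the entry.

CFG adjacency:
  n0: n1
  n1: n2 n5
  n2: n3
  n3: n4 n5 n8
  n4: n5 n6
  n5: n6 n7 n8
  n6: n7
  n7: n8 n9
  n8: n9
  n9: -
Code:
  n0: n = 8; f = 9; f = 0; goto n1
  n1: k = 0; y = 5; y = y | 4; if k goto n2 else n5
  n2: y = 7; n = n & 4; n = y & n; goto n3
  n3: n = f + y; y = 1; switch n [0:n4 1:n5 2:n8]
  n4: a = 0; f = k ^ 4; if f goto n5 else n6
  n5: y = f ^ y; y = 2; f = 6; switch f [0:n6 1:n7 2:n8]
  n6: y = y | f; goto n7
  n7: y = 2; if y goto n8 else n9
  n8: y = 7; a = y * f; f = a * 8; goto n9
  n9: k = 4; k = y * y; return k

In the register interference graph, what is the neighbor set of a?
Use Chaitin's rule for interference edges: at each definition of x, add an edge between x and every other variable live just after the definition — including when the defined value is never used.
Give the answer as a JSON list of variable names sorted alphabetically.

Answer: ["k", "y"]

Working:
Block summaries:
  n0: def={f,n} ue=∅
  n1: def={k,y} ue=∅
  n2: def={n,y} ue={n}
  n3: def={n,y} ue={f,y}
  n4: def={a,f} ue={k}
  n5: def={f,y} ue={f,y}
  n6: def={y} ue={f,y}
  n7: def={y} ue=∅
  n8: def={a,f,y} ue={f}
  n9: def={k} ue={y}

Backward fixpoint:
  n0: in=∅ out={f,n}
  n1: in={f,n} out={f,k,n,y}
  n2: in={f,k,n} out={f,k,y}
  n3: in={f,k,y} out={f,k,y}
  n4: in={k,y} out={f,y}
  n5: in={f,y} out={f,y}
  n6: in={f,y} out={f}
  n7: in={f} out={f,y}
  n8: in={f} out={y}
  n9: in={y} out=∅

Interfere edges:
  a — {k,y}
  f — {k,n,y}
  k — {a,f,n,y}
  n — {f,k,y}
  y — {a,f,k,n}

N(a) = ["k", "y"]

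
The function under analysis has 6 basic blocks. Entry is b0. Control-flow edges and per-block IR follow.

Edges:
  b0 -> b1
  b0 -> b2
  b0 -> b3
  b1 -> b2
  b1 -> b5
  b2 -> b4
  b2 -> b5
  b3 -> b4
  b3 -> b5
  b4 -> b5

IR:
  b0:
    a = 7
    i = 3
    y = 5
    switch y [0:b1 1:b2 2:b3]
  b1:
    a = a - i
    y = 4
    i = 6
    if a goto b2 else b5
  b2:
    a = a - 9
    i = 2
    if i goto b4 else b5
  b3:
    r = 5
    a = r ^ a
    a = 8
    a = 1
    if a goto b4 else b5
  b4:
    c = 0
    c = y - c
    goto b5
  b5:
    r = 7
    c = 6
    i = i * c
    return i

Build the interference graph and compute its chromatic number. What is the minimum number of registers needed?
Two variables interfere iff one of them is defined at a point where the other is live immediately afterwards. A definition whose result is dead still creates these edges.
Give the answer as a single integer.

Block summaries:
  b0: {a,i,y} / ∅
  b1: {a,i,y} / {a,i}
  b2: {a,i} / {a}
  b3: {a,r} / {a}
  b4: {c} / {y}
  b5: {c,i,r} / {i}

Backward fixpoint:
  b0 li=∅ lo={a,i,y}
  b1 li={a,i} lo={a,i,y}
  b2 li={a,y} lo={i,y}
  b3 li={a,i,y} lo={i,y}
  b4 li={i,y} lo={i}
  b5 li={i} lo=∅

Interference:
  a: {i,r,y}
  c: {i,y}
  i: {a,c,r,y}
  r: {a,i,y}
  y: {a,c,i,r}

Chromatic number:
  clique {a,i,r,y} ⇒ need ≥ 4
  assign a→r2 c→r2 i→r0 r→r3 y→r1 — no edge inside a register ⇒ χ ≤ 4
  χ = 4

Answer: 4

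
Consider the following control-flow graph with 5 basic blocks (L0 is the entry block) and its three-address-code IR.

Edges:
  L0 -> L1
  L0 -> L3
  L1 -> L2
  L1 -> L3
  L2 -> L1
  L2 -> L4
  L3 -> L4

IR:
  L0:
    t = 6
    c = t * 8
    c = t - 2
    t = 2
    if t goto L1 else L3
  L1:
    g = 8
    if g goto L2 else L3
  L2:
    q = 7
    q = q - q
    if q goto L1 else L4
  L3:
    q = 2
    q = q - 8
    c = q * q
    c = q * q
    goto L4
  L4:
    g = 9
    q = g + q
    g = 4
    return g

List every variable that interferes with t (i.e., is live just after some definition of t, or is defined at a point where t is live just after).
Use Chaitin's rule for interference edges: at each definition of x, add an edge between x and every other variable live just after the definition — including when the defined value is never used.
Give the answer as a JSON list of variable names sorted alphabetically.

Answer: ["c"]

Derivation:
Block summaries:
  L0 def {c,t} use ∅
  L1 def {g} use ∅
  L2 def {q} use ∅
  L3 def {c,q} use ∅
  L4 def {g,q} use {q}

Backward fixpoint:
  L0 li=∅ lo=∅
  L1 li=∅ lo=∅
  L2 li=∅ lo={q}
  L3 li=∅ lo={q}
  L4 li={q} lo=∅

Interfere edges:
  c — {q,t}
  g — {q}
  q — {c,g}
  t — {c}

N(t) = ["c"]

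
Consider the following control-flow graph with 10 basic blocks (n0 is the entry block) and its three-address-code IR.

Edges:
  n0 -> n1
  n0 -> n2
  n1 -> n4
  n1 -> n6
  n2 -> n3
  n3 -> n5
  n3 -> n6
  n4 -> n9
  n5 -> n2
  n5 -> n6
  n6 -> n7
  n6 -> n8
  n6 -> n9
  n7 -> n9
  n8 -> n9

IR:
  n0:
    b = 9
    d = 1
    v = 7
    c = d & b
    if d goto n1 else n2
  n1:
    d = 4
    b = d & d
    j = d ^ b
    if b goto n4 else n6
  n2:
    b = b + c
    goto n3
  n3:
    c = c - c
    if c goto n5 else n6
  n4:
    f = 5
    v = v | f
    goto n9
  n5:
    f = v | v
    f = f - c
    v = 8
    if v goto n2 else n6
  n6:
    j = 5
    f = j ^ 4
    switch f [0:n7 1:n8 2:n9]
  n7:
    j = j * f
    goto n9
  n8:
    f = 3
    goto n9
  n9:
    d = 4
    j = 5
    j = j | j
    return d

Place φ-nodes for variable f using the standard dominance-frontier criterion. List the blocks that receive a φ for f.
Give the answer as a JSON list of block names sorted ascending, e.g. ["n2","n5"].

idom tree: n1←n0 n2←n0 n3←n2 n4←n1 n5←n3 n6←n0 n7←n6 n8←n6 n9←n0
Join-block Dom:
  n2: preds {n0,n5}: {n0} ∩ {n0,n2,n3,n5} = {n0}; idom=n0
  n6: preds {n1,n3,n5}: {n0,n1} ∩ {n0,n2,n3} ∩ {n0,n2,n3,n5} = {n0}; idom=n0
  n9: preds {n4,n6,n7,n8}: {n0,n1,n4} ∩ {n0,n6} ∩ {n0,n6,n7} ∩ {n0,n6,n8} = {n0}; idom=n0

DF derivation:
  join n2 pred n0: · stop@n0
  join n2 pred n5: n5→n3→n2 stop@n0
  join n6 pred n1: n1 stop@n0
  join n6 pred n3: n3→n2 stop@n0
  join n6 pred n5: n5→n3→n2 stop@n0
  join n9 pred n4: n4→n1 stop@n0
  join n9 pred n6: n6 stop@n0
  join n9 pred n7: n7→n6 stop@n0
  join n9 pred n8: n8→n6 stop@n0
  n0 → ∅
  n1 → {n6,n9}
  n2 → {n2,n6}
  n3 → {n2,n6}
  n4 → {n9}
  n5 → {n2,n6}
  n6 → {n9}
  n7 → {n9}
  n8 → {n9}
  n9 → ∅

φ for f: defs {n4,n5,n6,n8}
  DF⁺ = {n2,n6,n9}

Answer: ["n2", "n6", "n9"]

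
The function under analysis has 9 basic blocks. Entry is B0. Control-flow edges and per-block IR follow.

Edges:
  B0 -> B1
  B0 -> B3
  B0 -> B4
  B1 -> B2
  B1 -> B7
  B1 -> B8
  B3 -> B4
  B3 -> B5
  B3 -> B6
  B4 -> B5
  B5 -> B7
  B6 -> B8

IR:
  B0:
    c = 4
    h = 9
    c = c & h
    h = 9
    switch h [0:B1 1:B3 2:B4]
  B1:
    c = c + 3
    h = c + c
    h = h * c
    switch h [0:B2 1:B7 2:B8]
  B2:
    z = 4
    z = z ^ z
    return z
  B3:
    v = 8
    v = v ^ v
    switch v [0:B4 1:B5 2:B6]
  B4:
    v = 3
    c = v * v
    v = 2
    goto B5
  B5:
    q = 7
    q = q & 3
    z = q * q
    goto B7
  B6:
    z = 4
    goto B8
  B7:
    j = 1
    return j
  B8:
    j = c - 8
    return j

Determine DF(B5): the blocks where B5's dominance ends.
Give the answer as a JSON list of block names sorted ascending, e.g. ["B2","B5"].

idom tree: B1←B0 B2←B1 B3←B0 B4←B0 B5←B0 B6←B3 B7←B0 B8←B0
Dom at joins:
  B4: preds {B0,B3}: {B0} ∩ {B0,B3} = {B0}; idom=B0
  B5: preds {B3,B4}: {B0,B3} ∩ {B0,B4} = {B0}; idom=B0
  B7: preds {B1,B5}: {B0,B1} ∩ {B0,B5} = {B0}; idom=B0
  B8: preds {B1,B6}: {B0,B1} ∩ {B0,B3,B6} = {B0}; idom=B0

Frontier:
  join B4 pred B0: · stop@B0
  join B4 pred B3: B3 stop@B0
  join B5 pred B3: B3 stop@B0
  join B5 pred B4: B4 stop@B0
  join B7 pred B1: B1 stop@B0
  join B7 pred B5: B5 stop@B0
  join B8 pred B1: B1 stop@B0
  join B8 pred B6: B6→B3 stop@B0
  B0 → ∅
  B1 → {B7,B8}
  B2 → ∅
  B3 → {B4,B5,B8}
  B4 → {B5}
  B5 → {B7}
  B6 → {B8}
  B7 → ∅
  B8 → ∅

DF(B5) = ["B7"]

Answer: ["B7"]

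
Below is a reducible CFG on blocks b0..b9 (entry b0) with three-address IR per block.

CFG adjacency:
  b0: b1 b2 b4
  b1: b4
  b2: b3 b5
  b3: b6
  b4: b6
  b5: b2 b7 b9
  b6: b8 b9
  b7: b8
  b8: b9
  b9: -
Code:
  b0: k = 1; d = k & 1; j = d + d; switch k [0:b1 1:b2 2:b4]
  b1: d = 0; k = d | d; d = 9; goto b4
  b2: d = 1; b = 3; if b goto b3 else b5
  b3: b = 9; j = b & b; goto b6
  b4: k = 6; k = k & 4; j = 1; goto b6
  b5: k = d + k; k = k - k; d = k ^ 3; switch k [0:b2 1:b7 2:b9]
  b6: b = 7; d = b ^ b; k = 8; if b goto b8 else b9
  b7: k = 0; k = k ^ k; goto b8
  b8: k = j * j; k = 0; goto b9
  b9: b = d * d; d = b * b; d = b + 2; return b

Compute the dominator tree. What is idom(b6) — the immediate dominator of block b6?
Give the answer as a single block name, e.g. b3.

Answer: b0

Derivation:
idom tree: b1←b0 b2←b0 b3←b2 b4←b0 b5←b2 b6←b0 b7←b5 b8←b0 b9←b0
Dom∩ at merges:
  b2: preds {b0,b5}: {b0} ∩ {b0,b2,b5} = {b0}; idom=b0
  b4: preds {b0,b1}: {b0} ∩ {b0,b1} = {b0}; idom=b0
  b6: preds {b3,b4}: {b0,b2,b3} ∩ {b0,b4} = {b0}; idom=b0
  b8: preds {b6,b7}: {b0,b6} ∩ {b0,b2,b5,b7} = {b0}; idom=b0
  b9: preds {b5,b6,b8}: {b0,b2,b5} ∩ {b0,b6} ∩ {b0,b8} = {b0}; idom=b0

idom(b6) = b0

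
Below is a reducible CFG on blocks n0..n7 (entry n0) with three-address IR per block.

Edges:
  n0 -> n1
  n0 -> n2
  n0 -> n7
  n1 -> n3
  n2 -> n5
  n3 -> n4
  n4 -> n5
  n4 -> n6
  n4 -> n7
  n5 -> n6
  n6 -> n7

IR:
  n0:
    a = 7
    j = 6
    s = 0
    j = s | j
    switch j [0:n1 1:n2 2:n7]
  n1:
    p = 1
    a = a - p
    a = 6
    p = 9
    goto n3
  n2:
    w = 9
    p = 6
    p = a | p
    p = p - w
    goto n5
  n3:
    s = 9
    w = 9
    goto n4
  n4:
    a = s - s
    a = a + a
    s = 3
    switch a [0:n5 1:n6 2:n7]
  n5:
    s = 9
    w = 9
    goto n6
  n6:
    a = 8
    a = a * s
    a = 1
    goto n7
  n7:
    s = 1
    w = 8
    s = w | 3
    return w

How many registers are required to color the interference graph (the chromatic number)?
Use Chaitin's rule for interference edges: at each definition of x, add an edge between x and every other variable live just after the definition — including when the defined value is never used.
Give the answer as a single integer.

Per-block:
  n0: def={a,j,s} ue=∅
  n1: def={a,p} ue={a}
  n2: def={p,w} ue={a}
  n3: def={s,w} ue=∅
  n4: def={a,s} ue={s}
  n5: def={s,w} ue=∅
  n6: def={a} ue={s}
  n7: def={s,w} ue=∅

Live sets:
  n0: in=∅ out={a}
  n1: in={a} out=∅
  n2: in={a} out=∅
  n3: in=∅ out={s}
  n4: in={s} out={s}
  n5: in=∅ out={s}
  n6: in={s} out=∅
  n7: in=∅ out=∅

Conflict graph:
  a↔{j,p,s,w}
  j↔{a,s}
  p↔{a,w}
  s↔{a,j,w}
  w↔{a,p,s}

Registers:
  {a,j,s} pairwise interfere (3-clique) ⇒ χ ≥ 3
  assign a→R0 j→R2 p→R1 s→R1 w→R2 — no edge inside a register ⇒ χ ≤ 3
  χ = 3

Answer: 3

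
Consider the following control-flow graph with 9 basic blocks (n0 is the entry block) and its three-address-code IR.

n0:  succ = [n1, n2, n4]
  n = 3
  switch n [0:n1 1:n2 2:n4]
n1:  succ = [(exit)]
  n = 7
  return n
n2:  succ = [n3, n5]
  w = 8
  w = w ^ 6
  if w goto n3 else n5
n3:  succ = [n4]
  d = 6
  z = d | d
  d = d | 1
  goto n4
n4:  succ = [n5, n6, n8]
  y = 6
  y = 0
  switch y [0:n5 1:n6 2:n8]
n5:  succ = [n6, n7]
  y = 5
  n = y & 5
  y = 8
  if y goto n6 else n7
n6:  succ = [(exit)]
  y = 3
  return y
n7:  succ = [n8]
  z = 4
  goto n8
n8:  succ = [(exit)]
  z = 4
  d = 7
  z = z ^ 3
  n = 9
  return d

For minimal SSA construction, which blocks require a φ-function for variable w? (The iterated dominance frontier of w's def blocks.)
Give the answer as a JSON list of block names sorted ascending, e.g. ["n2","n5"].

Answer: ["n4", "n5", "n6", "n8"]

Working:
idom tree: n1←n0 n2←n0 n3←n2 n4←n0 n5←n0 n6←n0 n7←n5 n8←n0
Join-block Dom:
  n4: preds {n0,n3}: {n0} ∩ {n0,n2,n3} = {n0}; idom=n0
  n5: preds {n2,n4}: {n0,n2} ∩ {n0,n4} = {n0}; idom=n0
  n6: preds {n4,n5}: {n0,n4} ∩ {n0,n5} = {n0}; idom=n0
  n8: preds {n4,n7}: {n0,n4} ∩ {n0,n5,n7} = {n0}; idom=n0

DF walk-up:
  n4←n0: walk · to n0
  n4←n3: walk n3→n2 to n0
  n5←n2: walk n2 to n0
  n5←n4: walk n4 to n0
  n6←n4: walk n4 to n0
  n6←n5: walk n5 to n0
  n8←n4: walk n4 to n0
  n8←n7: walk n7→n5 to n0
  DF(n0)=∅
  DF(n1)=∅
  DF(n2)={n4,n5}
  DF(n3)={n4}
  DF(n4)={n5,n6,n8}
  DF(n5)={n6,n8}
  DF(n6)=∅
  DF(n7)={n8}
  DF(n8)=∅

φ for w: defs {n2}
  DF⁺ = {n4,n5,n6,n8}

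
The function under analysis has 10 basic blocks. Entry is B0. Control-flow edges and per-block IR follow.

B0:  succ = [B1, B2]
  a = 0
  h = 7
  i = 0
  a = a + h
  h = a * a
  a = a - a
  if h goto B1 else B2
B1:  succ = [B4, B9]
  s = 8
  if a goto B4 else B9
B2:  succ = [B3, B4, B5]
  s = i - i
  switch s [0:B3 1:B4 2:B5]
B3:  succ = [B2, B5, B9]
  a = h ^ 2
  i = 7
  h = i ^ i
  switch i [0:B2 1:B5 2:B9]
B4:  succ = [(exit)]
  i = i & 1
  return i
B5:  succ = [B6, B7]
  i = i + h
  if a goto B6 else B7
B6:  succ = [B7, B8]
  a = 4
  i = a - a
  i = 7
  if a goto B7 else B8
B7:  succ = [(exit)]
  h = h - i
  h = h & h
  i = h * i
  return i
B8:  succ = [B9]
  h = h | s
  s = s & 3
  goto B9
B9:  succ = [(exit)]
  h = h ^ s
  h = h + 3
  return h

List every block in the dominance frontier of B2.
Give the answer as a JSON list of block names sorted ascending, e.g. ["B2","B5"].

Answer: ["B2", "B4", "B9"]

Derivation:
idom tree: B1←B0 B2←B0 B3←B2 B4←B0 B5←B2 B6←B5 B7←B5 B8←B6 B9←B0
Dom∩ at merges:
  B2: preds {B0,B3}: {B0} ∩ {B0,B2,B3} = {B0}; idom=B0
  B4: preds {B1,B2}: {B0,B1} ∩ {B0,B2} = {B0}; idom=B0
  B5: preds {B2,B3}: {B0,B2} ∩ {B0,B2,B3} = {B0,B2}; idom=B2
  B7: preds {B5,B6}: {B0,B2,B5} ∩ {B0,B2,B5,B6} = {B0,B2,B5}; idom=B5
  B9: preds {B1,B3,B8}: {B0,B1} ∩ {B0,B2,B3} ∩ {B0,B2,B5,B6,B8} = {B0}; idom=B0

Frontier:
  join B2 pred B0: · stop@B0
  join B2 pred B3: B3→B2 stop@B0
  join B4 pred B1: B1 stop@B0
  join B4 pred B2: B2 stop@B0
  join B5 pred B2: · stop@B2
  join B5 pred B3: B3 stop@B2
  join B7 pred B5: · stop@B5
  join B7 pred B6: B6 stop@B5
  join B9 pred B1: B1 stop@B0
  join B9 pred B3: B3→B2 stop@B0
  join B9 pred B8: B8→B6→B5→B2 stop@B0
  B0 → ∅
  B1 → {B4,B9}
  B2 → {B2,B4,B9}
  B3 → {B2,B5,B9}
  B4 → ∅
  B5 → {B9}
  B6 → {B7,B9}
  B7 → ∅
  B8 → {B9}
  B9 → ∅

DF(B2) = ["B2", "B4", "B9"]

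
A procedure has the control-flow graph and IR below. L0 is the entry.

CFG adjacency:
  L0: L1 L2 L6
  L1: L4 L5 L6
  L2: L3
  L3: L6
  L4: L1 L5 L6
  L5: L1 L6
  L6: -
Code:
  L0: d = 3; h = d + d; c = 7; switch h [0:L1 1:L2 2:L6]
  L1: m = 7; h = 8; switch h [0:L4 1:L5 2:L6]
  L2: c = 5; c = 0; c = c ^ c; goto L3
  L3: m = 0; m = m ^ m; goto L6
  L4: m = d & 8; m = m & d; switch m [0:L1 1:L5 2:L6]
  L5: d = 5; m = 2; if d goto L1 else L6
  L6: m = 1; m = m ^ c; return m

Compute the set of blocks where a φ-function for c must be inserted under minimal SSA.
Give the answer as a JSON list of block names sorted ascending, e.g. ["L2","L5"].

Answer: ["L6"]

Analysis:
idom tree: L1←L0 L2←L0 L3←L2 L4←L1 L5←L1 L6←L0
Dom∩ at merges:
  L1: preds {L0,L4,L5}: {L0} ∩ {L0,L1,L4} ∩ {L0,L1,L5} = {L0}; idom=L0
  L5: preds {L1,L4}: {L0,L1} ∩ {L0,L1,L4} = {L0,L1}; idom=L1
  L6: preds {L0,L1,L3,L4,L5}: {L0} ∩ {L0,L1} ∩ {L0,L2,L3} ∩ {L0,L1,L4} ∩ {L0,L1,L5} = {L0}; idom=L0

DF walk-up:
  L1←L0: walk · to L0
  L1←L4: walk L4→L1 to L0
  L1←L5: walk L5→L1 to L0
  L5←L1: walk · to L1
  L5←L4: walk L4 to L1
  L6←L0: walk · to L0
  L6←L1: walk L1 to L0
  L6←L3: walk L3→L2 to L0
  L6←L4: walk L4→L1 to L0
  L6←L5: walk L5→L1 to L0
  L0: DF=∅
  L1: DF={L1,L6}
  L2: DF={L6}
  L3: DF={L6}
  L4: DF={L1,L5,L6}
  L5: DF={L1,L6}
  L6: DF=∅

φ for c: defs {L0,L2}
  DF⁺ = {L6}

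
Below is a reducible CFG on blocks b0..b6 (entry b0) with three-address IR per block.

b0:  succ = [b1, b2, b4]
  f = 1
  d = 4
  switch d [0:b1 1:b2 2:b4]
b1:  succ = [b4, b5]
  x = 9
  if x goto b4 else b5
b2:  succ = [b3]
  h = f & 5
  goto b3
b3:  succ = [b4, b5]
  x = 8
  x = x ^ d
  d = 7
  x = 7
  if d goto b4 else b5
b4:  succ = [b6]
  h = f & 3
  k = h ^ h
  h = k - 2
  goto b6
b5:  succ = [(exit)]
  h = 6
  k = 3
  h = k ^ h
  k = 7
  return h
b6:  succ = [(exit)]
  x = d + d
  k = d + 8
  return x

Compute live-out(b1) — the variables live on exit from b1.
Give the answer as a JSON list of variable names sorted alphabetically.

Block summaries:
  b0: {d,f} / ∅
  b1: {x} / ∅
  b2: {h} / {f}
  b3: {d,x} / {d}
  b4: {h,k} / {f}
  b5: {h,k} / ∅
  b6: {k,x} / {d}

Live sets:
  b0 li=∅ lo={d,f}
  b1 li={d,f} lo={d,f}
  b2 li={d,f} lo={d,f}
  b3 li={d,f} lo={d,f}
  b4 li={d,f} lo={d}
  b5 li=∅ lo=∅
  b6 li={d} lo=∅

live-out(b1) = ["d", "f"]

Answer: ["d", "f"]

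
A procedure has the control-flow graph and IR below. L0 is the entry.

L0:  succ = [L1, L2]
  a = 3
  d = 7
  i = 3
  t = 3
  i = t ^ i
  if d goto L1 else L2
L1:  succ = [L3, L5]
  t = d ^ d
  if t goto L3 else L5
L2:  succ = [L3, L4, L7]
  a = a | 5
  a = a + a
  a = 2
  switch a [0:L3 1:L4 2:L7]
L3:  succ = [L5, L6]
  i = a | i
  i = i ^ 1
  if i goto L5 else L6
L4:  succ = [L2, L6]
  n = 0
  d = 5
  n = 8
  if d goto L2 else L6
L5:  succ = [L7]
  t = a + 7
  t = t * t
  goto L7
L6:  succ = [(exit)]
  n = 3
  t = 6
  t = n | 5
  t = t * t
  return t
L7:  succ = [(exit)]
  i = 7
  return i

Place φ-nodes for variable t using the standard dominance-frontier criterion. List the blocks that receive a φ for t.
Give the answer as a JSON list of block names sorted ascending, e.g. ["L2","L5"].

idom tree: L1←L0 L2←L0 L3←L0 L4←L2 L5←L0 L6←L0 L7←L0
Dom∩ at merges:
  L2: preds {L0,L4}: {L0} ∩ {L0,L2,L4} = {L0}; idom=L0
  L3: preds {L1,L2}: {L0,L1} ∩ {L0,L2} = {L0}; idom=L0
  L5: preds {L1,L3}: {L0,L1} ∩ {L0,L3} = {L0}; idom=L0
  L6: preds {L3,L4}: {L0,L3} ∩ {L0,L2,L4} = {L0}; idom=L0
  L7: preds {L2,L5}: {L0,L2} ∩ {L0,L5} = {L0}; idom=L0

DF walk-up:
  L2←L0: walk · to L0
  L2←L4: walk L4→L2 to L0
  L3←L1: walk L1 to L0
  L3←L2: walk L2 to L0
  L5←L1: walk L1 to L0
  L5←L3: walk L3 to L0
  L6←L3: walk L3 to L0
  L6←L4: walk L4→L2 to L0
  L7←L2: walk L2 to L0
  L7←L5: walk L5 to L0
  DF(L0)=∅
  DF(L1)={L3,L5}
  DF(L2)={L2,L3,L6,L7}
  DF(L3)={L5,L6}
  DF(L4)={L2,L6}
  DF(L5)={L7}
  DF(L6)=∅
  DF(L7)=∅

φ for t: defs {L0,L1,L5,L6}
  DF⁺ = {L3,L5,L6,L7}

Answer: ["L3", "L5", "L6", "L7"]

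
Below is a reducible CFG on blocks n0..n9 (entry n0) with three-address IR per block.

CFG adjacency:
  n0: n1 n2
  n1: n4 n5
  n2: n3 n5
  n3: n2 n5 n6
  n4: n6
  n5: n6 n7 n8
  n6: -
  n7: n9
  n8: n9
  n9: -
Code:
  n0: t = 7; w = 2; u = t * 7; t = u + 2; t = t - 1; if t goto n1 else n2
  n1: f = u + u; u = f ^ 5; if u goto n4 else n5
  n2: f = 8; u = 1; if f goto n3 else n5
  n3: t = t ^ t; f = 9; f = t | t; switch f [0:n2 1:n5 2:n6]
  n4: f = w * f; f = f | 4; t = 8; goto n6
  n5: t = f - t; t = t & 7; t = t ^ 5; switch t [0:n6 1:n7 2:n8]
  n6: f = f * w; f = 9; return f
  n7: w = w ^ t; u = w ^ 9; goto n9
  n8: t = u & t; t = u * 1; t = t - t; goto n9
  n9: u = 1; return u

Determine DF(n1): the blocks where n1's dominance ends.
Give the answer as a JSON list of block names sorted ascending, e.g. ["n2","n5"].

Answer: ["n5", "n6"]

Derivation:
idom tree: n1←n0 n2←n0 n3←n2 n4←n1 n5←n0 n6←n0 n7←n5 n8←n5 n9←n5
Dom at joins:
  n2: preds {n0,n3}: {n0} ∩ {n0,n2,n3} = {n0}; idom=n0
  n5: preds {n1,n2,n3}: {n0,n1} ∩ {n0,n2} ∩ {n0,n2,n3} = {n0}; idom=n0
  n6: preds {n3,n4,n5}: {n0,n2,n3} ∩ {n0,n1,n4} ∩ {n0,n5} = {n0}; idom=n0
  n9: preds {n7,n8}: {n0,n5,n7} ∩ {n0,n5,n8} = {n0,n5}; idom=n5

DF walk-up:
  join n2 pred n0: · stop@n0
  join n2 pred n3: n3→n2 stop@n0
  join n5 pred n1: n1 stop@n0
  join n5 pred n2: n2 stop@n0
  join n5 pred n3: n3→n2 stop@n0
  join n6 pred n3: n3→n2 stop@n0
  join n6 pred n4: n4→n1 stop@n0
  join n6 pred n5: n5 stop@n0
  join n9 pred n7: n7 stop@n5
  join n9 pred n8: n8 stop@n5
  n0 → ∅
  n1 → {n5,n6}
  n2 → {n2,n5,n6}
  n3 → {n2,n5,n6}
  n4 → {n6}
  n5 → {n6}
  n6 → ∅
  n7 → {n9}
  n8 → {n9}
  n9 → ∅

DF(n1) = ["n5", "n6"]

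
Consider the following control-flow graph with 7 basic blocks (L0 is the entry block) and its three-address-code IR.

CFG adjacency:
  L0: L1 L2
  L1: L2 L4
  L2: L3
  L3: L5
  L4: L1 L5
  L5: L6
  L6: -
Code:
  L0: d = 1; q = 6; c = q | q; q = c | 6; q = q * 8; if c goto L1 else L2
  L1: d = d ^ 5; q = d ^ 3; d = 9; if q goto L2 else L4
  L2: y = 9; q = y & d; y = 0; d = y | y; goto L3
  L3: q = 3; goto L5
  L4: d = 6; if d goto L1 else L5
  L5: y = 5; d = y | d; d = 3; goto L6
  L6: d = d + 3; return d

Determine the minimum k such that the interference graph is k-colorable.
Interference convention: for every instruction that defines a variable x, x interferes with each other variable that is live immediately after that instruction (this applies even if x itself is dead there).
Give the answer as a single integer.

Answer: 3

Working:
Per-block:
  L0: def={c,d,q} ue=∅
  L1: def={d,q} ue={d}
  L2: def={d,q,y} ue={d}
  L3: def={q} ue=∅
  L4: def={d} ue=∅
  L5: def={d,y} ue={d}
  L6: def={d} ue={d}

Backward fixpoint:
  L0 li=∅ lo={d}
  L1 li={d} lo={d}
  L2 li={d} lo={d}
  L3 li={d} lo={d}
  L4 li=∅ lo={d}
  L5 li={d} lo={d}
  L6 li={d} lo=∅

Conflict graph:
  c: {d,q}
  d: {c,q,y}
  q: {c,d}
  y: {d}

Chromatic number:
  lower bound: {c,d,q} mutually conflict ⇒ χ ≥ 3
  assign c→r1 d→r0 q→r2 y→r1 — no edge inside a register ⇒ χ ≤ 3
  χ = 3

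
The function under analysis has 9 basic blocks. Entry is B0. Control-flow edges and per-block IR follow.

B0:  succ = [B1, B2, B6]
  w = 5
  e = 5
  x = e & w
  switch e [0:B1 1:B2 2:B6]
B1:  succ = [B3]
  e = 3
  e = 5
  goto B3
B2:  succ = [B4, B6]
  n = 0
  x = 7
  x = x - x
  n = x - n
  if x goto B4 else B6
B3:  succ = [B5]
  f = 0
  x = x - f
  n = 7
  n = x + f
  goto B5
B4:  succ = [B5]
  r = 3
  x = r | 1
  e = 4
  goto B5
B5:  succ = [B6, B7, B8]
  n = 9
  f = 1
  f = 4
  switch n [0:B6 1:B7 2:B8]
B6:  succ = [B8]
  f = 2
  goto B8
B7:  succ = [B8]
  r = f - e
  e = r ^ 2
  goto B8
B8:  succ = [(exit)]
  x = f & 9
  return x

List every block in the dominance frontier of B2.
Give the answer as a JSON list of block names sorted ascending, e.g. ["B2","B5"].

Answer: ["B5", "B6"]

Analysis:
idom tree: B1←B0 B2←B0 B3←B1 B4←B2 B5←B0 B6←B0 B7←B5 B8←B0
Dom at joins:
  B5: preds {B3,B4}: {B0,B1,B3} ∩ {B0,B2,B4} = {B0}; idom=B0
  B6: preds {B0,B2,B5}: {B0} ∩ {B0,B2} ∩ {B0,B5} = {B0}; idom=B0
  B8: preds {B5,B6,B7}: {B0,B5} ∩ {B0,B6} ∩ {B0,B5,B7} = {B0}; idom=B0

DF derivation:
  B5←B3: walk B3→B1 to B0
  B5←B4: walk B4→B2 to B0
  B6←B0: walk · to B0
  B6←B2: walk B2 to B0
  B6←B5: walk B5 to B0
  B8←B5: walk B5 to B0
  B8←B6: walk B6 to B0
  B8←B7: walk B7→B5 to B0
  B0: DF=∅
  B1: DF={B5}
  B2: DF={B5,B6}
  B3: DF={B5}
  B4: DF={B5}
  B5: DF={B6,B8}
  B6: DF={B8}
  B7: DF={B8}
  B8: DF=∅

DF(B2) = ["B5", "B6"]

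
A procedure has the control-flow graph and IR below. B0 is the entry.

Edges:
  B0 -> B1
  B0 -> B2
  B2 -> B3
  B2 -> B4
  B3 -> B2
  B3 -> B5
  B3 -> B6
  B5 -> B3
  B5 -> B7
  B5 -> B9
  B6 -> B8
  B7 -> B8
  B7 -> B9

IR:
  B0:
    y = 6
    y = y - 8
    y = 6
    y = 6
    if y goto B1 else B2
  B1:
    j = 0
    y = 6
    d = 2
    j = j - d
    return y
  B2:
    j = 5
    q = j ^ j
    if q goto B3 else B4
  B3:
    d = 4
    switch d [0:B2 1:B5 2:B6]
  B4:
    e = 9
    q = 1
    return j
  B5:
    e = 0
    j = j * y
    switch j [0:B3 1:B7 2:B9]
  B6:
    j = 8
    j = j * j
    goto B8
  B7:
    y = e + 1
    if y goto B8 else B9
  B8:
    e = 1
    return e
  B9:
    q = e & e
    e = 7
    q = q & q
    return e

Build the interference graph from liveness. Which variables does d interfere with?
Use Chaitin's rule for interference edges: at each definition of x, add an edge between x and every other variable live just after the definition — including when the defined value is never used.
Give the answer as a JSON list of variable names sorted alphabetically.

def/use:
  B0: def={y} ue=∅
  B1: def={d,j,y} ue=∅
  B2: def={j,q} ue=∅
  B3: def={d} ue=∅
  B4: def={e,q} ue={j}
  B5: def={e,j} ue={j,y}
  B6: def={j} ue=∅
  B7: def={y} ue={e}
  B8: def={e} ue=∅
  B9: def={e,q} ue={e}

Live sets:
  live B0: ∅→{y}
  live B1: ∅→∅
  live B2: {y}→{j,y}
  live B3: {j,y}→{j,y}
  live B4: {j}→∅
  live B5: {j,y}→{e,j,y}
  live B6: ∅→∅
  live B7: {e}→{e}
  live B8: ∅→∅
  live B9: {e}→∅

Interfere edges:
  d↔{j,y}
  e↔{j,q,y}
  j↔{d,e,q,y}
  q↔{e,j,y}
  y↔{d,e,j,q}

N(d) = ["j", "y"]

Answer: ["j", "y"]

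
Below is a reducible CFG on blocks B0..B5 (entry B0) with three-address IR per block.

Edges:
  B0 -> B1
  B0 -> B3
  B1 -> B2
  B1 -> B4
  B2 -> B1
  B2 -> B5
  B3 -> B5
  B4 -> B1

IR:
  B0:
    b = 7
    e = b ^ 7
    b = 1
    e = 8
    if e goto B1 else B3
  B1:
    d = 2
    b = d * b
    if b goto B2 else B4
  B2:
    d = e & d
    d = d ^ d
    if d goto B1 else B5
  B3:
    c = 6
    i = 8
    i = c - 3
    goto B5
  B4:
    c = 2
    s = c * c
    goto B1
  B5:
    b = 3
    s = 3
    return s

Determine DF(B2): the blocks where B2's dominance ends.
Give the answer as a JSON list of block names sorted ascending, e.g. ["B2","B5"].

Answer: ["B1", "B5"]

Working:
idom tree: B1←B0 B2←B1 B3←B0 B4←B1 B5←B0
Dom∩ at merges:
  B1: preds {B0,B2,B4}: {B0} ∩ {B0,B1,B2} ∩ {B0,B1,B4} = {B0}; idom=B0
  B5: preds {B2,B3}: {B0,B1,B2} ∩ {B0,B3} = {B0}; idom=B0

DF derivation:
  B1←B0: walk · to B0
  B1←B2: walk B2→B1 to B0
  B1←B4: walk B4→B1 to B0
  B5←B2: walk B2→B1 to B0
  B5←B3: walk B3 to B0
  B0 → ∅
  B1 → {B1,B5}
  B2 → {B1,B5}
  B3 → {B5}
  B4 → {B1}
  B5 → ∅

DF(B2) = ["B1", "B5"]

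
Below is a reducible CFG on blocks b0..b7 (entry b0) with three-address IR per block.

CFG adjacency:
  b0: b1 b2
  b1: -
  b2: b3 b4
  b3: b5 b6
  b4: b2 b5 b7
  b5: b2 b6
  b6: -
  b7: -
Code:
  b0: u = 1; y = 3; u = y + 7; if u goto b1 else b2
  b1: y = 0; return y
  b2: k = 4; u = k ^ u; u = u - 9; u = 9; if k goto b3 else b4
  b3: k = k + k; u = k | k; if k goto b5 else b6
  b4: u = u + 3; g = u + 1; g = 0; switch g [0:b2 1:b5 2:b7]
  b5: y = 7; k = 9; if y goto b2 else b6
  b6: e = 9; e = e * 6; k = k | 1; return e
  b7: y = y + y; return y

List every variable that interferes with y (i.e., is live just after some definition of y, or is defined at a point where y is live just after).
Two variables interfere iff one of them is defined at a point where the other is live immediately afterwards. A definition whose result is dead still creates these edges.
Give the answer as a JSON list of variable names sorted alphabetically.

Per-block:
  b0: def={u,y} ue=∅
  b1: def={y} ue=∅
  b2: def={k,u} ue={u}
  b3: def={k,u} ue={k}
  b4: def={g,u} ue={u}
  b5: def={k,y} ue=∅
  b6: def={e,k} ue={k}
  b7: def={y} ue={y}

Live sets:
  live b0: ∅→{u,y}
  live b1: ∅→∅
  live b2: {u,y}→{k,u,y}
  live b3: {k}→{k,u}
  live b4: {u,y}→{u,y}
  live b5: {u}→{k,u,y}
  live b6: {k}→∅
  live b7: {y}→∅

Conflict graph:
  e: {k}
  g: {u,y}
  k: {e,u,y}
  u: {g,k,y}
  y: {g,k,u}

N(y) = ["g", "k", "u"]

Answer: ["g", "k", "u"]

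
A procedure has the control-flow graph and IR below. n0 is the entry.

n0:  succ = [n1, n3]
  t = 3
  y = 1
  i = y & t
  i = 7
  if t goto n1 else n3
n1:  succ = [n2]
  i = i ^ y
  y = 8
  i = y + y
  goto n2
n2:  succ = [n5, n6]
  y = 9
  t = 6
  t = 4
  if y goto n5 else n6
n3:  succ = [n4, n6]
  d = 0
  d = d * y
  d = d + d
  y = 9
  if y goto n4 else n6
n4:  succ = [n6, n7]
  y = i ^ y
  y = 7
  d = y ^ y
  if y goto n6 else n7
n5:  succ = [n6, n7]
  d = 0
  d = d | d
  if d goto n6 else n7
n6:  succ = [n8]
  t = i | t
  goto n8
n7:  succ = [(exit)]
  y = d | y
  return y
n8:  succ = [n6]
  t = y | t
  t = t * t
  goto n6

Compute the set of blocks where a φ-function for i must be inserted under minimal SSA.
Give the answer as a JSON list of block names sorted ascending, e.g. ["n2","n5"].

Answer: ["n6", "n7"]

Working:
idom tree: n1←n0 n2←n1 n3←n0 n4←n3 n5←n2 n6←n0 n7←n0 n8←n6
Dom at joins:
  n6: preds {n2,n3,n4,n5,n8}: {n0,n1,n2} ∩ {n0,n3} ∩ {n0,n3,n4} ∩ {n0,n1,n2,n5} ∩ {n0,n6,n8} = {n0}; idom=n0
  n7: preds {n4,n5}: {n0,n3,n4} ∩ {n0,n1,n2,n5} = {n0}; idom=n0

Frontier:
  n6←n2: walk n2→n1 to n0
  n6←n3: walk n3 to n0
  n6←n4: walk n4→n3 to n0
  n6←n5: walk n5→n2→n1 to n0
  n6←n8: walk n8→n6 to n0
  n7←n4: walk n4→n3 to n0
  n7←n5: walk n5→n2→n1 to n0
  n0 → ∅
  n1 → {n6,n7}
  n2 → {n6,n7}
  n3 → {n6,n7}
  n4 → {n6,n7}
  n5 → {n6,n7}
  n6 → {n6}
  n7 → ∅
  n8 → {n6}

φ for i: defs {n0,n1}
  DF⁺ = {n6,n7}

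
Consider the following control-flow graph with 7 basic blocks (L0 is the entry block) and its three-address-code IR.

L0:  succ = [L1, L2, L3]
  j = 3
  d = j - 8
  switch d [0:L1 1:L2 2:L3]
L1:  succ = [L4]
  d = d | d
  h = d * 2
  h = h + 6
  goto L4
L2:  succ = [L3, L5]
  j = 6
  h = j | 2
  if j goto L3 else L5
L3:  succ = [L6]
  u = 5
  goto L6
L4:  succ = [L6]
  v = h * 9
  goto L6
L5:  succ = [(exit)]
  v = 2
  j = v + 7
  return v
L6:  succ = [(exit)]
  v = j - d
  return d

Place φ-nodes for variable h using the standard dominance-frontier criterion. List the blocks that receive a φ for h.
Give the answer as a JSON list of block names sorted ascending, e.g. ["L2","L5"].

Answer: ["L3", "L6"]

Derivation:
idom tree: L1←L0 L2←L0 L3←L0 L4←L1 L5←L2 L6←L0
Join-block Dom:
  L3: preds {L0,L2}: {L0} ∩ {L0,L2} = {L0}; idom=L0
  L6: preds {L3,L4}: {L0,L3} ∩ {L0,L1,L4} = {L0}; idom=L0

DF walk-up:
  L3←L0: walk · to L0
  L3←L2: walk L2 to L0
  L6←L3: walk L3 to L0
  L6←L4: walk L4→L1 to L0
  L0 → ∅
  L1 → {L6}
  L2 → {L3}
  L3 → {L6}
  L4 → {L6}
  L5 → ∅
  L6 → ∅

φ for h: defs {L1,L2}
  DF⁺ = {L3,L6}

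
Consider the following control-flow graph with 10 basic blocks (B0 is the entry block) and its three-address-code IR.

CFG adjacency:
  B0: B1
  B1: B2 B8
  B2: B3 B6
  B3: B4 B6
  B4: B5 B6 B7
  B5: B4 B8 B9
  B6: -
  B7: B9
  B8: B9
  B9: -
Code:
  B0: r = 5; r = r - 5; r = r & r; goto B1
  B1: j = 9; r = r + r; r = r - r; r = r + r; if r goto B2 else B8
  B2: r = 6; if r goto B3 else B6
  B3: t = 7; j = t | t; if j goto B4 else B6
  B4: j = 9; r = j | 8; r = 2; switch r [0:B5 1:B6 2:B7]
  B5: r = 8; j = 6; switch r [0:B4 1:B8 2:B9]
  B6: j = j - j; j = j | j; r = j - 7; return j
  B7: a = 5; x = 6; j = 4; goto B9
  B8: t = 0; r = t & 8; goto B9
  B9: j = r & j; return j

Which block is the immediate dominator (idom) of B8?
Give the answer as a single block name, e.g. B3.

idom tree: B1←B0 B2←B1 B3←B2 B4←B3 B5←B4 B6←B2 B7←B4 B8←B1 B9←B1
Join-block Dom:
  B4: preds {B3,B5}: {B0,B1,B2,B3} ∩ {B0,B1,B2,B3,B4,B5} = {B0,B1,B2,B3}; idom=B3
  B6: preds {B2,B3,B4}: {B0,B1,B2} ∩ {B0,B1,B2,B3} ∩ {B0,B1,B2,B3,B4} = {B0,B1,B2}; idom=B2
  B8: preds {B1,B5}: {B0,B1} ∩ {B0,B1,B2,B3,B4,B5} = {B0,B1}; idom=B1
  B9: preds {B5,B7,B8}: {B0,B1,B2,B3,B4,B5} ∩ {B0,B1,B2,B3,B4,B7} ∩ {B0,B1,B8} = {B0,B1}; idom=B1

idom(B8) = B1

Answer: B1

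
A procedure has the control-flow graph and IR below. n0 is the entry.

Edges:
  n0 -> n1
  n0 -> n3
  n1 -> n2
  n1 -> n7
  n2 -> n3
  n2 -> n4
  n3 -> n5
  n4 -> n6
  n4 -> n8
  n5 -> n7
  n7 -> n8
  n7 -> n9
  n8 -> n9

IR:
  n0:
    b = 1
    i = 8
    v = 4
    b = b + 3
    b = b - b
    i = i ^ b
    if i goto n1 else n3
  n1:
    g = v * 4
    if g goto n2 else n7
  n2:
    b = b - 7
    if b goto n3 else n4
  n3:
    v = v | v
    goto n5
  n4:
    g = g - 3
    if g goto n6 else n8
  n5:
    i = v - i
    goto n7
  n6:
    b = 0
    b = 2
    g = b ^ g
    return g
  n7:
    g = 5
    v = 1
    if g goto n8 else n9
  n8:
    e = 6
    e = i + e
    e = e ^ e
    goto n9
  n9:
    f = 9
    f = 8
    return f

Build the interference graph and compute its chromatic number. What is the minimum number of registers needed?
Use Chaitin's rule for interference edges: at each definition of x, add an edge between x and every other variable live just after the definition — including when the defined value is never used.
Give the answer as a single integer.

Per-block:
  n0: {b,i,v} / ∅
  n1: {g} / {v}
  n2: {b} / {b}
  n3: {v} / {v}
  n4: {g} / {g}
  n5: {i} / {i,v}
  n6: {b,g} / {g}
  n7: {g,v} / ∅
  n8: {e} / {i}
  n9: {f} / ∅

Live sets:
  n0 li=∅ lo={b,i,v}
  n1 li={b,i,v} lo={b,g,i,v}
  n2 li={b,g,i,v} lo={g,i,v}
  n3 li={i,v} lo={i,v}
  n4 li={g,i} lo={g,i}
  n5 li={i,v} lo={i}
  n6 li={g} lo=∅
  n7 li={i} lo={i}
  n8 li={i} lo=∅
  n9 li=∅ lo=∅

Conflict graph:
  b — {g,i,v}
  e — {i}
  f — ∅
  g — {b,i,v}
  i — {b,e,g,v}
  v — {b,g,i}

Colouring:
  lower bound: {b,g,i,v} mutually conflict ⇒ χ ≥ 4
  4-colouring: r0={f,i}  r1={b,e}  r2={g}  r3={v}
  χ = 4

Answer: 4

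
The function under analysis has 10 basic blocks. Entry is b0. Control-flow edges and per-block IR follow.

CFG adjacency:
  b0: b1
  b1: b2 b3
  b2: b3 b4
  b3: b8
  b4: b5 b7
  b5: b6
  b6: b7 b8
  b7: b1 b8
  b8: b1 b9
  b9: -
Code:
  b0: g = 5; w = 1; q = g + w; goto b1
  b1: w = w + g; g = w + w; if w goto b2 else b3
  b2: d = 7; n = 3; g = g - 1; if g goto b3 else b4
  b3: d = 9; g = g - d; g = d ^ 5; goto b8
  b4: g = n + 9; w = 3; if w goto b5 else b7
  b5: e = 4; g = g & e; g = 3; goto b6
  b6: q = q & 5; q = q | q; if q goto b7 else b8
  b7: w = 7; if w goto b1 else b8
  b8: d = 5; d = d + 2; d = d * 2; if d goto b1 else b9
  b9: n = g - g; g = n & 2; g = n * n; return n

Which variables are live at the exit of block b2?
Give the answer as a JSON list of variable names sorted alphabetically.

Answer: ["g", "n", "q", "w"]

Derivation:
Per-block:
  b0: {g,q,w} / ∅
  b1: {g,w} / {g,w}
  b2: {d,g,n} / {g}
  b3: {d,g} / {g}
  b4: {g,w} / {n}
  b5: {e,g} / {g}
  b6: {q} / {q}
  b7: {w} / ∅
  b8: {d} / ∅
  b9: {g,n} / {g}

Live sets:
  live b0: ∅→{g,q,w}
  live b1: {g,q,w}→{g,q,w}
  live b2: {g,q,w}→{g,n,q,w}
  live b3: {g,q,w}→{g,q,w}
  live b4: {n,q}→{g,q,w}
  live b5: {g,q,w}→{g,q,w}
  live b6: {g,q,w}→{g,q,w}
  live b7: {g,q}→{g,q,w}
  live b8: {g,q,w}→{g,q,w}
  live b9: {g}→∅

live-out(b2) = ["g", "n", "q", "w"]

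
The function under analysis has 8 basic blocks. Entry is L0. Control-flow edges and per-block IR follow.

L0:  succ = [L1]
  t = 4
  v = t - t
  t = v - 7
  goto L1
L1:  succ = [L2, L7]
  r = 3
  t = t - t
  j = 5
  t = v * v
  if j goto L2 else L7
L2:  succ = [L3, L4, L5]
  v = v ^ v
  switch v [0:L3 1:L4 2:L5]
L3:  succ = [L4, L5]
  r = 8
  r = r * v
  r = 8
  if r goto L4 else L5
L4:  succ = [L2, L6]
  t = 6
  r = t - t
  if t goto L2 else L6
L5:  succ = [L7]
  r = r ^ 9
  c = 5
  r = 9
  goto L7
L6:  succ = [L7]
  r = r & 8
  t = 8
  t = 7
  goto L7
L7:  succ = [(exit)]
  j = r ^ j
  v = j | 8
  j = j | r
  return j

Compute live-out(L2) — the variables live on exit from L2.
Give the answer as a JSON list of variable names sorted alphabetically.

Per-block:
  L0: {t,v} / ∅
  L1: {j,r,t} / {t,v}
  L2: {v} / {v}
  L3: {r} / {v}
  L4: {r,t} / ∅
  L5: {c,r} / {r}
  L6: {r,t} / {r}
  L7: {j,v} / {j,r}

Live sets:
  L0 li=∅ lo={t,v}
  L1 li={t,v} lo={j,r,v}
  L2 li={j,r,v} lo={j,r,v}
  L3 li={j,v} lo={j,r,v}
  L4 li={j,v} lo={j,r,v}
  L5 li={j,r} lo={j,r}
  L6 li={j,r} lo={j,r}
  L7 li={j,r} lo=∅

live-out(L2) = ["j", "r", "v"]

Answer: ["j", "r", "v"]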